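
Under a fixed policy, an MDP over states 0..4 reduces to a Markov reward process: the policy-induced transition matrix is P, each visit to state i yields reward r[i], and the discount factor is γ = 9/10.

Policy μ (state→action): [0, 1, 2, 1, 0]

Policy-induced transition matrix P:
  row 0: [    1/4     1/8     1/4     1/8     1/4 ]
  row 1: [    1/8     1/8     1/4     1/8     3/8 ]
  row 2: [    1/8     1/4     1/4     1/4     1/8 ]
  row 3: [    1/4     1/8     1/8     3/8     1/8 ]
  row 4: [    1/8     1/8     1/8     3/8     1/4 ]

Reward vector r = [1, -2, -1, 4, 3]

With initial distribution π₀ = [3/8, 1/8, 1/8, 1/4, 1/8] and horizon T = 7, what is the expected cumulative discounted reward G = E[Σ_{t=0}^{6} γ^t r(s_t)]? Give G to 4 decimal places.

G = 7.1875

t=0: π = [0.3750, 0.1250, 0.1250, 0.2500, 0.1250], E[r] = 1.3750, γ^t·E[r] = 1.375000, running G = 1.375000
t=1: π = [0.2031, 0.1406, 0.2031, 0.2344, 0.2188], E[r] = 1.3125, γ^t·E[r] = 1.181250, running G = 2.556250
t=2: π = [0.1797, 0.1504, 0.1934, 0.2637, 0.2129], E[r] = 1.3789, γ^t·E[r] = 1.116914, running G = 3.673164
t=3: π = [0.1804, 0.1492, 0.1904, 0.2683, 0.2117], E[r] = 1.3999, γ^t·E[r] = 1.020529, running G = 4.693693
t=4: π = [0.1811, 0.1488, 0.1900, 0.2688, 0.2113], E[r] = 1.4026, γ^t·E[r] = 0.920238, running G = 5.613931
t=5: π = [0.1812, 0.1488, 0.1900, 0.2688, 0.2113], E[r] = 1.4026, γ^t·E[r] = 0.828223, running G = 6.442154
t=6: π = [0.1813, 0.1487, 0.1900, 0.2688, 0.2112], E[r] = 1.4025, γ^t·E[r] = 0.745358, running G = 7.187512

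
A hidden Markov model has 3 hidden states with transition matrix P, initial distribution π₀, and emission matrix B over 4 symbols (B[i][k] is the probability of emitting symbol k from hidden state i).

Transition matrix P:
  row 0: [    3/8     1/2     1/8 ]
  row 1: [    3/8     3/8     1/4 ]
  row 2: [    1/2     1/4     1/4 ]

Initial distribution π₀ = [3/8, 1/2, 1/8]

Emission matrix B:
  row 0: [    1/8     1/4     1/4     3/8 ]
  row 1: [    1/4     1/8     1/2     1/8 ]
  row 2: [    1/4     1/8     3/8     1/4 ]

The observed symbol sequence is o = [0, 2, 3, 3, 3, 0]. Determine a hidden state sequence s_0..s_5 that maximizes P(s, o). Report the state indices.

path = [1, 1, 0, 0, 0, 1]

t=0: δ = [4.688e-02, 1.250e-01, 3.125e-02]  (obs o_0=0)
t=1: δ = [1.172e-02, 2.344e-02, 1.172e-02]  ψ = [1, 1, 1]  (obs o_1=2)
t=2: δ = [3.296e-03, 1.099e-03, 1.465e-03]  ψ = [1, 1, 1]  (obs o_2=3)
t=3: δ = [4.635e-04, 2.060e-04, 1.030e-04]  ψ = [0, 0, 0]  (obs o_3=3)
t=4: δ = [6.518e-05, 2.897e-05, 1.448e-05]  ψ = [0, 0, 0]  (obs o_4=3)
t=5: δ = [3.055e-06, 8.147e-06, 2.037e-06]  ψ = [0, 0, 0]  (obs o_5=0)
backtrack: best end state = 1; path = [1, 1, 0, 0, 0, 1]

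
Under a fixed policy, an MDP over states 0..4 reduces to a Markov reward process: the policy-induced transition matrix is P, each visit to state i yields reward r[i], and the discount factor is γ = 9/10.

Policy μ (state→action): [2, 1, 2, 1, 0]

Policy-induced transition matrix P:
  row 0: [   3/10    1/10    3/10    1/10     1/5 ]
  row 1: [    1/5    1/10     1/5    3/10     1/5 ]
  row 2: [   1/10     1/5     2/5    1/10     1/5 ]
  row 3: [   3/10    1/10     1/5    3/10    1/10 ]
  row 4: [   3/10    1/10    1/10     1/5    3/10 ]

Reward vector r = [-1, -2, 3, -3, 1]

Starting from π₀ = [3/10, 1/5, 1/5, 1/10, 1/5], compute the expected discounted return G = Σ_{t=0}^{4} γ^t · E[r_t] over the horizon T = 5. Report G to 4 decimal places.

G = -0.4032

t=0: π = [0.3000, 0.2000, 0.2000, 0.1000, 0.2000], E[r] = -0.2000, γ^t·E[r] = -0.200000, running G = -0.200000
t=1: π = [0.2400, 0.1200, 0.2500, 0.1800, 0.2100], E[r] = -0.0600, γ^t·E[r] = -0.054000, running G = -0.254000
t=2: π = [0.2380, 0.1250, 0.2530, 0.1810, 0.2030], E[r] = -0.0690, γ^t·E[r] = -0.055890, running G = -0.309890
t=3: π = [0.2369, 0.1253, 0.2541, 0.1815, 0.2022], E[r] = -0.0675, γ^t·E[r] = -0.049208, running G = -0.359098
t=4: π = [0.2367, 0.1254, 0.2543, 0.1816, 0.2021], E[r] = -0.0673, γ^t·E[r] = -0.044136, running G = -0.403233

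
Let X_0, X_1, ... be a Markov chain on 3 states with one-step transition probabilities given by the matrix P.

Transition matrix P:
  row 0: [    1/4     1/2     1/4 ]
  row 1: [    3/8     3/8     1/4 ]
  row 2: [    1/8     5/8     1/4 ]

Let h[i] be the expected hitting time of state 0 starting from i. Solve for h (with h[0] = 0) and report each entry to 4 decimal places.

h = [0.0000, 3.2000, 4.0000]

First-step conditioning: h[0] = 0; for i ≠ 0, h[i] = 1 + Σ_k P[i][k]·h[k].
  h[1] = 1 + 3/8·h[1] + 1/4·h[2]
  h[2] = 1 + 5/8·h[1] + 1/4·h[2]
Solving the 2×2 linear system over states ≠ 0 gives exactly h = [0, 16/5, 4] (h[0] = 0 is the target).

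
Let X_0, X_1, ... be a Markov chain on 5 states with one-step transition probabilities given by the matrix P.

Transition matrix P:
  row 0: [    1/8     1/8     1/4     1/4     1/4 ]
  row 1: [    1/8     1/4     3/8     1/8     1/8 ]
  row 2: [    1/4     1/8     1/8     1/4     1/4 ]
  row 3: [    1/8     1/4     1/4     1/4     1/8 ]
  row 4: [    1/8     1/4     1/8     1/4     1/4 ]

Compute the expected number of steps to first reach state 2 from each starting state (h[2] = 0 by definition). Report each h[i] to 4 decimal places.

h = [3.9871, 3.3757, 0.0000, 3.8579, 4.4090]

First-step conditioning: h[2] = 0; for i ≠ 2, h[i] = 1 + Σ_k P[i][k]·h[k].
  h[0] = 1 + 1/8·h[0] + 1/8·h[1] + 1/4·h[3] + 1/4·h[4]
  h[1] = 1 + 1/8·h[0] + 1/4·h[1] + 1/8·h[3] + 1/8·h[4]
  h[3] = 1 + 1/8·h[0] + 1/4·h[1] + 1/4·h[3] + 1/8·h[4]
  h[4] = 1 + 1/8·h[0] + 1/4·h[1] + 1/4·h[3] + 1/4·h[4]
Solving the 4×4 linear system over states ≠ 2 gives exactly h = [3704/929, 3136/929, 0, 3584/929, 4096/929] (h[2] = 0 is the target).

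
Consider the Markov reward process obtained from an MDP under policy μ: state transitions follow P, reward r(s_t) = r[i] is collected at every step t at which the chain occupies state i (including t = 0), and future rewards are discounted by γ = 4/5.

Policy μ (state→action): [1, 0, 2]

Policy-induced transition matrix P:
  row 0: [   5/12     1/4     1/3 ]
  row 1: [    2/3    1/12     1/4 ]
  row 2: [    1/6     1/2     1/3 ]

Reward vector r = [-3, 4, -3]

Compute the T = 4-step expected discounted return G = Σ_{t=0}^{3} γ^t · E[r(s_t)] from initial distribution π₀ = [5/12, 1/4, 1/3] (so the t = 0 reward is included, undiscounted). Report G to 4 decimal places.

G = -3.2145

t=0: π = [0.4167, 0.2500, 0.3333], E[r] = -1.2500, γ^t·E[r] = -1.250000, running G = -1.250000
t=1: π = [0.3958, 0.2917, 0.3125], E[r] = -0.9583, γ^t·E[r] = -0.766667, running G = -2.016667
t=2: π = [0.4115, 0.2795, 0.3090], E[r] = -1.0434, γ^t·E[r] = -0.667778, running G = -2.684444
t=3: π = [0.4093, 0.2807, 0.3100], E[r] = -1.0353, γ^t·E[r] = -0.530074, running G = -3.214519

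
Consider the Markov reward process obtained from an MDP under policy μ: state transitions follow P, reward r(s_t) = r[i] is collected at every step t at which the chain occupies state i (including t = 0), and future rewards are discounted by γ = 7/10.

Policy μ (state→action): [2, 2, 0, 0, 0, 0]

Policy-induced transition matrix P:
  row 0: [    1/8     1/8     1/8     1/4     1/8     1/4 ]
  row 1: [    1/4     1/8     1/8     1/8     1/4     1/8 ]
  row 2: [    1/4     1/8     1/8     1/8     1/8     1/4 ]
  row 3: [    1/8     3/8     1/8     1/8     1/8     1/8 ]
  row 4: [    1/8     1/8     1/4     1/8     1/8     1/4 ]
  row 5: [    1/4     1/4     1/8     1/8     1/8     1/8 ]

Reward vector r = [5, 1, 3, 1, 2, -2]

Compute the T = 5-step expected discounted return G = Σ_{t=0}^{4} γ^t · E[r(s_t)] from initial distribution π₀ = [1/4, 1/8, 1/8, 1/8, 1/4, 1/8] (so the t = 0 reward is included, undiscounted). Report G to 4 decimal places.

t=0: π = [0.2500, 0.1250, 0.1250, 0.1250, 0.2500, 0.1250], E[r] = 2.1250, γ^t·E[r] = 2.125000, running G = 2.125000
t=1: π = [0.1719, 0.1719, 0.1563, 0.1563, 0.1406, 0.2031], E[r] = 1.5313, γ^t·E[r] = 1.071875, running G = 3.196875
t=2: π = [0.1914, 0.1895, 0.1426, 0.1465, 0.1465, 0.1836], E[r] = 1.6465, γ^t·E[r] = 0.806777, running G = 4.003652
t=3: π = [0.1895, 0.1846, 0.1433, 0.1489, 0.1487, 0.1851], E[r] = 1.6379, γ^t·E[r] = 0.561813, running G = 4.565466
t=4: π = [0.1891, 0.1854, 0.1436, 0.1487, 0.1481, 0.1852], E[r] = 1.6362, γ^t·E[r] = 0.392844, running G = 4.958310

G = 4.9583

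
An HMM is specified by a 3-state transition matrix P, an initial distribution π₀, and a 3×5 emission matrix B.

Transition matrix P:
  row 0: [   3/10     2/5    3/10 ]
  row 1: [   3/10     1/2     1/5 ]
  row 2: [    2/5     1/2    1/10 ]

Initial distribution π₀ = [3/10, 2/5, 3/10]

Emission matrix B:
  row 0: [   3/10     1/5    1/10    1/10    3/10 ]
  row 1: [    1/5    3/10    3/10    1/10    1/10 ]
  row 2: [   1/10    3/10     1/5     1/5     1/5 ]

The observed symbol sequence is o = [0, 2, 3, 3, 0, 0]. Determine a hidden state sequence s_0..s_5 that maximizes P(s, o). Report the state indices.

t=0: δ = [9.000e-02, 8.000e-02, 3.000e-02]  (obs o_0=0)
t=1: δ = [2.700e-03, 1.200e-02, 5.400e-03]  ψ = [0, 1, 0]  (obs o_1=2)
t=2: δ = [3.600e-04, 6.000e-04, 4.800e-04]  ψ = [1, 1, 1]  (obs o_2=3)
t=3: δ = [1.920e-05, 3.000e-05, 2.400e-05]  ψ = [2, 1, 1]  (obs o_3=3)
t=4: δ = [2.880e-06, 3.000e-06, 6.000e-07]  ψ = [2, 1, 1]  (obs o_4=0)
t=5: δ = [2.700e-07, 3.000e-07, 8.640e-08]  ψ = [1, 1, 0]  (obs o_5=0)
backtrack: best end state = 1; path = [1, 1, 1, 1, 1, 1]

path = [1, 1, 1, 1, 1, 1]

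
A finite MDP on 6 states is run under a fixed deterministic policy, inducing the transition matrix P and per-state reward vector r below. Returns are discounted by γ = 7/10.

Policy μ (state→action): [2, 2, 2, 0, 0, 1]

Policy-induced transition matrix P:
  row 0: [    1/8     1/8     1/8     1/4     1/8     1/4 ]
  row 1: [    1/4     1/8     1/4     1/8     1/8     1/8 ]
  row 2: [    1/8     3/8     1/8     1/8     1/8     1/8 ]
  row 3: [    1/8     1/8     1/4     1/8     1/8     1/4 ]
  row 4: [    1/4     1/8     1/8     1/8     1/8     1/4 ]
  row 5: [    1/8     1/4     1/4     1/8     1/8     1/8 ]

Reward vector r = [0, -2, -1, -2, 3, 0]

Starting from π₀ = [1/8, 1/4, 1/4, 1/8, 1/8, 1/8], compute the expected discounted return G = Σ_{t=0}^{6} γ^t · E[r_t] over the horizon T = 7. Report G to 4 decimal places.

G = -1.6482

t=0: π = [0.1250, 0.2500, 0.2500, 0.1250, 0.1250, 0.1250], E[r] = -0.6250, γ^t·E[r] = -0.625000, running G = -0.625000
t=1: π = [0.1719, 0.2031, 0.1875, 0.1406, 0.1250, 0.1719], E[r] = -0.5000, γ^t·E[r] = -0.350000, running G = -0.975000
t=2: π = [0.1660, 0.1934, 0.1895, 0.1465, 0.1250, 0.1797], E[r] = -0.4941, γ^t·E[r] = -0.242129, running G = -1.217129
t=3: π = [0.1648, 0.1948, 0.1899, 0.1458, 0.1250, 0.1797], E[r] = -0.4961, γ^t·E[r] = -0.170160, running G = -1.387289
t=4: π = [0.1650, 0.1949, 0.1900, 0.1456, 0.1250, 0.1794], E[r] = -0.4961, γ^t·E[r] = -0.119119, running G = -1.506408
t=5: π = [0.1650, 0.1949, 0.1900, 0.1456, 0.1250, 0.1794], E[r] = -0.4961, γ^t·E[r] = -0.083383, running G = -1.589791
t=6: π = [0.1650, 0.1949, 0.1900, 0.1456, 0.1250, 0.1795], E[r] = -0.4961, γ^t·E[r] = -0.058367, running G = -1.648158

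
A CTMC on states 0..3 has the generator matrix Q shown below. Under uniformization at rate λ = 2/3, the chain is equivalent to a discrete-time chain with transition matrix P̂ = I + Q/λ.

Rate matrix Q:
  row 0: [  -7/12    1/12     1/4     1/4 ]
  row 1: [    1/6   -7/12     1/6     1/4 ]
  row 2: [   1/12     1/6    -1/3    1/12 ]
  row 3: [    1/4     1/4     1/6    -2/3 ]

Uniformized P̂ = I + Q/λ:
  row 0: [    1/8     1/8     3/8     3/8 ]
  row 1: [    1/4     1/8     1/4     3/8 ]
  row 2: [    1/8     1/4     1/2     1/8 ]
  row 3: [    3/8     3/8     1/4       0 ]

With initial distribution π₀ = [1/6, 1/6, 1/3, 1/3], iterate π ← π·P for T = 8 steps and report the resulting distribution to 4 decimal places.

π = [0.2043, 0.2224, 0.3674, 0.2060]

t=0: π = [0.1667, 0.1667, 0.3333, 0.3333]
t=1: π = [0.2292, 0.2500, 0.3542, 0.1667]
t=2: π = [0.1979, 0.2109, 0.3672, 0.2240]
t=3: π = [0.2074, 0.2269, 0.3665, 0.1992]
t=4: π = [0.2032, 0.2206, 0.3676, 0.2087]
t=5: π = [0.2047, 0.2231, 0.3673, 0.2049]
t=6: π = [0.2041, 0.2221, 0.3674, 0.2064]
t=7: π = [0.2044, 0.2225, 0.3674, 0.2058]
t=8: π = [0.2043, 0.2224, 0.3674, 0.2060]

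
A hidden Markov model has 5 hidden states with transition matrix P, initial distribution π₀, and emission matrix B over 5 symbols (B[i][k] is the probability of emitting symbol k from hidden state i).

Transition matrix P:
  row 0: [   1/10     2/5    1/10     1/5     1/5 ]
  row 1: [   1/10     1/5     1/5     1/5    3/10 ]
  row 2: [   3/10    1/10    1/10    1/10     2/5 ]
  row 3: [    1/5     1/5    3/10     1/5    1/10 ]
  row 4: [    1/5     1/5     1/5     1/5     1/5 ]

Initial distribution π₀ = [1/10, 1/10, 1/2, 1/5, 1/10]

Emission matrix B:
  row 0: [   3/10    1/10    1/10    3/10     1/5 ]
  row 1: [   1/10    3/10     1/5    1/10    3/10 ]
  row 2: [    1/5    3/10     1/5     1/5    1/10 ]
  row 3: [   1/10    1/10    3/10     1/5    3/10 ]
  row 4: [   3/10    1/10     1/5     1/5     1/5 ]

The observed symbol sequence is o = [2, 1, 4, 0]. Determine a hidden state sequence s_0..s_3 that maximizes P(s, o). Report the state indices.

t=0: δ = [1.000e-02, 2.000e-02, 1.000e-01, 6.000e-02, 2.000e-02]  (obs o_0=2)
t=1: δ = [3.000e-03, 3.600e-03, 5.400e-03, 1.200e-03, 4.000e-03]  ψ = [2, 3, 3, 3, 2]  (obs o_1=1)
t=2: δ = [3.240e-04, 3.600e-04, 8.000e-05, 2.400e-04, 4.320e-04]  ψ = [2, 0, 4, 4, 2]  (obs o_2=4)
t=3: δ = [2.592e-05, 1.296e-05, 1.728e-05, 8.640e-06, 3.240e-05]  ψ = [4, 0, 4, 4, 1]  (obs o_3=0)
backtrack: best end state = 4; path = [2, 0, 1, 4]

path = [2, 0, 1, 4]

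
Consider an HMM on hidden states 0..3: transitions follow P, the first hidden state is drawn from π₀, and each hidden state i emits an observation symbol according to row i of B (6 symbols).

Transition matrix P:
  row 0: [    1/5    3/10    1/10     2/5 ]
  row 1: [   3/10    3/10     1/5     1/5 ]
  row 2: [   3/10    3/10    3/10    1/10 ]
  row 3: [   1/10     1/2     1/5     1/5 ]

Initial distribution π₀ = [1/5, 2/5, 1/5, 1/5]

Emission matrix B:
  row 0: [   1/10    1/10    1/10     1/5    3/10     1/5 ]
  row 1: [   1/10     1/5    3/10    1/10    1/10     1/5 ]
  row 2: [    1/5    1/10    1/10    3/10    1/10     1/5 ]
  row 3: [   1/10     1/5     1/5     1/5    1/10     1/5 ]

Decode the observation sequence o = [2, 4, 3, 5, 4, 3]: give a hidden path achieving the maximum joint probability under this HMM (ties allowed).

path = [1, 0, 3, 1, 0, 3]

t=0: δ = [2.000e-02, 1.200e-01, 2.000e-02, 4.000e-02]  (obs o_0=2)
t=1: δ = [1.080e-02, 3.600e-03, 2.400e-03, 2.400e-03]  ψ = [1, 1, 1, 1]  (obs o_1=4)
t=2: δ = [4.320e-04, 3.240e-04, 3.240e-04, 8.640e-04]  ψ = [0, 0, 0, 0]  (obs o_2=3)
t=3: δ = [1.944e-05, 8.640e-05, 3.456e-05, 3.456e-05]  ψ = [1, 3, 3, 0]  (obs o_3=5)
t=4: δ = [7.776e-06, 2.592e-06, 1.728e-06, 1.728e-06]  ψ = [1, 1, 1, 1]  (obs o_4=4)
t=5: δ = [3.110e-07, 2.333e-07, 2.333e-07, 6.221e-07]  ψ = [0, 0, 0, 0]  (obs o_5=3)
backtrack: best end state = 3; path = [1, 0, 3, 1, 0, 3]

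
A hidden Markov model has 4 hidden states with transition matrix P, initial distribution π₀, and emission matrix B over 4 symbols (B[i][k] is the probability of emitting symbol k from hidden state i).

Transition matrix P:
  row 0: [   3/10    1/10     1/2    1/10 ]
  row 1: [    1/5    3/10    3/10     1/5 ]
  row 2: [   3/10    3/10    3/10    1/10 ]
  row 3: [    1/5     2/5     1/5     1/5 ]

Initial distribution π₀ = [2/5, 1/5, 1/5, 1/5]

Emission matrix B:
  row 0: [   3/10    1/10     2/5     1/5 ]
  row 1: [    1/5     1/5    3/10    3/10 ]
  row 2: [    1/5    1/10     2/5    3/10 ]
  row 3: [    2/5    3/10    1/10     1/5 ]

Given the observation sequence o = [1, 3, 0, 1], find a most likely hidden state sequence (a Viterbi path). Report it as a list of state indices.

path = [3, 1, 3, 1]

t=0: δ = [4.000e-02, 4.000e-02, 2.000e-02, 6.000e-02]  (obs o_0=1)
t=1: δ = [2.400e-03, 7.200e-03, 6.000e-03, 2.400e-03]  ψ = [0, 3, 0, 3]  (obs o_1=3)
t=2: δ = [5.400e-04, 4.320e-04, 4.320e-04, 5.760e-04]  ψ = [2, 1, 1, 1]  (obs o_2=0)
t=3: δ = [1.620e-05, 4.608e-05, 2.700e-05, 3.456e-05]  ψ = [0, 3, 0, 3]  (obs o_3=1)
backtrack: best end state = 1; path = [3, 1, 3, 1]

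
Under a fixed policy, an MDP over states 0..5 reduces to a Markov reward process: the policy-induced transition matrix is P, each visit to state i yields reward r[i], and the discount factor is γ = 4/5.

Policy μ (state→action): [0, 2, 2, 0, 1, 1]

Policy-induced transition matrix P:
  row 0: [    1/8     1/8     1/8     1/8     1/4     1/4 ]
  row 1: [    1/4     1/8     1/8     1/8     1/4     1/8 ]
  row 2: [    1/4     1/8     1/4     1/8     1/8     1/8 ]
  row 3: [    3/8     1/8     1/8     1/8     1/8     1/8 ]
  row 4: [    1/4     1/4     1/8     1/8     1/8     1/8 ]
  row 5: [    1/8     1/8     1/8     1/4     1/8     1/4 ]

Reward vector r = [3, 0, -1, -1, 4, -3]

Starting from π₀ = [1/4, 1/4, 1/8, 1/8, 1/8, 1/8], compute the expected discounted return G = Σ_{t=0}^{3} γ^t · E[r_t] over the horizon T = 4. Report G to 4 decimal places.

G = 1.7199

t=0: π = [0.2500, 0.2500, 0.1250, 0.1250, 0.1250, 0.1250], E[r] = 0.6250, γ^t·E[r] = 0.625000, running G = 0.625000
t=1: π = [0.2188, 0.1406, 0.1406, 0.1406, 0.1875, 0.1719], E[r] = 0.6094, γ^t·E[r] = 0.487500, running G = 1.112500
t=2: π = [0.2188, 0.1484, 0.1426, 0.1465, 0.1699, 0.1738], E[r] = 0.5254, γ^t·E[r] = 0.336250, running G = 1.448750
t=3: π = [0.2192, 0.1462, 0.1428, 0.1467, 0.1709, 0.1741], E[r] = 0.5295, γ^t·E[r] = 0.271125, running G = 1.719875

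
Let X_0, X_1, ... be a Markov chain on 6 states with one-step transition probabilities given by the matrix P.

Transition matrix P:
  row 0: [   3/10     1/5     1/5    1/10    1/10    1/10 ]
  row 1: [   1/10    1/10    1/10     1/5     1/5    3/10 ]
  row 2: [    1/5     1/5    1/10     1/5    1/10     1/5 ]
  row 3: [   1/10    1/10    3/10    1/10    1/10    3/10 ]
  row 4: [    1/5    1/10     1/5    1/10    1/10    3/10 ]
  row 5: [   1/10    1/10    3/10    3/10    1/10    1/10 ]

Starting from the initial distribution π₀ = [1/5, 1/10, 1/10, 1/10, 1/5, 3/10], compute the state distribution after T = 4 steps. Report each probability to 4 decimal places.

t=0: π = [0.2000, 0.1000, 0.1000, 0.1000, 0.2000, 0.3000]
t=1: π = [0.1700, 0.1300, 0.2200, 0.1800, 0.1100, 0.1900]
t=2: π = [0.1670, 0.1390, 0.2020, 0.1730, 0.1130, 0.2060]
t=3: π = [0.1649, 0.1369, 0.2038, 0.1753, 0.1139, 0.2052]
t=4: π = [0.1648, 0.1369, 0.2040, 0.1751, 0.1137, 0.2056]

π = [0.1648, 0.1369, 0.2040, 0.1751, 0.1137, 0.2056]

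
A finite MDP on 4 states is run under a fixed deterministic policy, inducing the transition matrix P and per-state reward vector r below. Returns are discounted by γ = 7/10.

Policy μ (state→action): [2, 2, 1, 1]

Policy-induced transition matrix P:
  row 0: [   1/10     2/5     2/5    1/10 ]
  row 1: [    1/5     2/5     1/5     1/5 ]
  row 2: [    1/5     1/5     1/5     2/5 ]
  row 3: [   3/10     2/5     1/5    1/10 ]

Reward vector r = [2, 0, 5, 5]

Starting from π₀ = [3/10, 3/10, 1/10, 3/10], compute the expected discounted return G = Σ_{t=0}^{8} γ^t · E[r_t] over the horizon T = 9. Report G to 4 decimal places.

G = 8.3192

t=0: π = [0.3000, 0.3000, 0.1000, 0.3000], E[r] = 2.6000, γ^t·E[r] = 2.600000, running G = 2.600000
t=1: π = [0.2000, 0.3800, 0.2600, 0.1600], E[r] = 2.5000, γ^t·E[r] = 1.750000, running G = 4.350000
t=2: π = [0.1960, 0.3480, 0.2400, 0.2160], E[r] = 2.6720, γ^t·E[r] = 1.309280, running G = 5.659280
t=3: π = [0.2020, 0.3520, 0.2392, 0.2068], E[r] = 2.6340, γ^t·E[r] = 0.903462, running G = 6.562742
t=4: π = [0.2005, 0.3522, 0.2404, 0.2070], E[r] = 2.6378, γ^t·E[r] = 0.633326, running G = 7.196068
t=5: π = [0.2006, 0.3519, 0.2401, 0.2073], E[r] = 2.6385, γ^t·E[r] = 0.443445, running G = 7.639513
t=6: π = [0.2007, 0.3520, 0.2401, 0.2072], E[r] = 2.6381, γ^t·E[r] = 0.310369, running G = 7.949882
t=7: π = [0.2007, 0.3520, 0.2401, 0.2072], E[r] = 2.6382, γ^t·E[r] = 0.217264, running G = 8.167146
t=8: π = [0.2007, 0.3520, 0.2401, 0.2072], E[r] = 2.6382, γ^t·E[r] = 0.152085, running G = 8.319231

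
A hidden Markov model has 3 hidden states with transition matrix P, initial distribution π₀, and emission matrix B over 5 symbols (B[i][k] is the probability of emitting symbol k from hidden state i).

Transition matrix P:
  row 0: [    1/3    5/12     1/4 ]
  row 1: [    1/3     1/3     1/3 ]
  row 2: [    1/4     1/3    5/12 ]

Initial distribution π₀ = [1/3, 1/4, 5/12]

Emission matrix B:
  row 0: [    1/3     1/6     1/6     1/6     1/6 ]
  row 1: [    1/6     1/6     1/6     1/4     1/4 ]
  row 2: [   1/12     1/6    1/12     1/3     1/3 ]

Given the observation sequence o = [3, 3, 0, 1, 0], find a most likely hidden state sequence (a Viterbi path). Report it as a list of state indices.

path = [2, 2, 0, 1, 0]

t=0: δ = [5.556e-02, 6.250e-02, 1.389e-01]  (obs o_0=3)
t=1: δ = [5.787e-03, 1.157e-02, 1.929e-02]  ψ = [2, 2, 2]  (obs o_1=3)
t=2: δ = [1.608e-03, 1.072e-03, 6.698e-04]  ψ = [2, 2, 2]  (obs o_2=0)
t=3: δ = [8.931e-05, 1.116e-04, 6.698e-05]  ψ = [0, 0, 0]  (obs o_3=1)
t=4: δ = [1.240e-05, 6.202e-06, 3.101e-06]  ψ = [1, 0, 1]  (obs o_4=0)
backtrack: best end state = 0; path = [2, 2, 0, 1, 0]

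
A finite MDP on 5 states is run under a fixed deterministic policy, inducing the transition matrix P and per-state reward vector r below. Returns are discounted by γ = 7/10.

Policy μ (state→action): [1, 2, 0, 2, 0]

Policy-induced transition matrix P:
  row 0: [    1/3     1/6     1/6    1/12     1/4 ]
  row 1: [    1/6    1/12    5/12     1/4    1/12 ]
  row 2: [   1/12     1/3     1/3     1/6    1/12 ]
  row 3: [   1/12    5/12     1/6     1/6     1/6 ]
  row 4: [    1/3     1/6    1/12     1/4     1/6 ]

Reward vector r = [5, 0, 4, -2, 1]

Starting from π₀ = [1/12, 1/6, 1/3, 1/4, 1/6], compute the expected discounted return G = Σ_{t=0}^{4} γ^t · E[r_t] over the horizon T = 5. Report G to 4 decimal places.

G = 4.3481

t=0: π = [0.0833, 0.1667, 0.3333, 0.2500, 0.1667], E[r] = 1.4167, γ^t·E[r] = 1.416667, running G = 1.416667
t=1: π = [0.1597, 0.2708, 0.2500, 0.1875, 0.1319], E[r] = 1.5556, γ^t·E[r] = 1.088889, running G = 2.505556
t=2: π = [0.1788, 0.2326, 0.2650, 0.1869, 0.1366], E[r] = 1.7170, γ^t·E[r] = 0.841337, running G = 3.346892
t=3: π = [0.1816, 0.2382, 0.2576, 0.1825, 0.1401], E[r] = 1.7133, γ^t·E[r] = 0.587679, running G = 3.934571
t=4: π = [0.1836, 0.2354, 0.2575, 0.1831, 0.1405], E[r] = 1.7223, γ^t·E[r] = 0.413512, running G = 4.348083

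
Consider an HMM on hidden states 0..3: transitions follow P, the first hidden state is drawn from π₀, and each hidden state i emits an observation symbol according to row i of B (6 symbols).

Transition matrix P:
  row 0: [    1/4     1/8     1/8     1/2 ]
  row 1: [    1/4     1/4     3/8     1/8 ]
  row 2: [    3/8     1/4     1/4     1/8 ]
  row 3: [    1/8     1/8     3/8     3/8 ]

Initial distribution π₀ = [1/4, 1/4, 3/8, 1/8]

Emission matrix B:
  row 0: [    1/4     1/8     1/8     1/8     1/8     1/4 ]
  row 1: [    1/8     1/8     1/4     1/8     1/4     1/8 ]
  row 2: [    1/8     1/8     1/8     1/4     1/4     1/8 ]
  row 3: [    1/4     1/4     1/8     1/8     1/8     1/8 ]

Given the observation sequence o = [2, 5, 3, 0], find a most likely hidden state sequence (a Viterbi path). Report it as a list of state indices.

t=0: δ = [3.125e-02, 6.250e-02, 4.688e-02, 1.562e-02]  (obs o_0=2)
t=1: δ = [4.395e-03, 1.953e-03, 2.930e-03, 1.953e-03]  ψ = [2, 1, 1, 0]  (obs o_1=5)
t=2: δ = [1.373e-04, 9.155e-05, 1.831e-04, 2.747e-04]  ψ = [0, 2, 1, 0]  (obs o_2=3)
t=3: δ = [1.717e-05, 5.722e-06, 1.287e-05, 2.575e-05]  ψ = [2, 2, 3, 3]  (obs o_3=0)
backtrack: best end state = 3; path = [2, 0, 3, 3]

path = [2, 0, 3, 3]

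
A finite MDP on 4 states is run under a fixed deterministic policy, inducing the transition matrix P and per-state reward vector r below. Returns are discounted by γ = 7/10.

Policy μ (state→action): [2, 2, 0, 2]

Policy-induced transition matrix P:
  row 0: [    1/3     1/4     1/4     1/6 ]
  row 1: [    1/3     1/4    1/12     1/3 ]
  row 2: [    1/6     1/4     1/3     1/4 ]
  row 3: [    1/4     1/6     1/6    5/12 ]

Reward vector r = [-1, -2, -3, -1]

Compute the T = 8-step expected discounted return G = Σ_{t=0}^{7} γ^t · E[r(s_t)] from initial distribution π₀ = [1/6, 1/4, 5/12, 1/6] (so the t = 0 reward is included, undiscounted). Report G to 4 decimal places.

G = -5.6274

t=0: π = [0.1667, 0.2500, 0.4167, 0.1667], E[r] = -2.0833, γ^t·E[r] = -2.083333, running G = -2.083333
t=1: π = [0.2500, 0.2361, 0.2292, 0.2847], E[r] = -1.6944, γ^t·E[r] = -1.186111, running G = -3.269444
t=2: π = [0.2714, 0.2263, 0.2060, 0.2963], E[r] = -1.6383, γ^t·E[r] = -0.802772, running G = -4.072216
t=3: π = [0.2743, 0.2253, 0.2048, 0.2956], E[r] = -1.6348, γ^t·E[r] = -0.560749, running G = -4.632966
t=4: π = [0.2746, 0.2254, 0.2049, 0.2952], E[r] = -1.6351, γ^t·E[r] = -0.392592, running G = -5.025558
t=5: π = [0.2746, 0.2254, 0.2049, 0.2951], E[r] = -1.6352, γ^t·E[r] = -0.274833, running G = -5.300391
t=6: π = [0.2746, 0.2254, 0.2049, 0.2951], E[r] = -1.6352, γ^t·E[r] = -0.192385, running G = -5.492776
t=7: π = [0.2746, 0.2254, 0.2049, 0.2951], E[r] = -1.6352, γ^t·E[r] = -0.134670, running G = -5.627445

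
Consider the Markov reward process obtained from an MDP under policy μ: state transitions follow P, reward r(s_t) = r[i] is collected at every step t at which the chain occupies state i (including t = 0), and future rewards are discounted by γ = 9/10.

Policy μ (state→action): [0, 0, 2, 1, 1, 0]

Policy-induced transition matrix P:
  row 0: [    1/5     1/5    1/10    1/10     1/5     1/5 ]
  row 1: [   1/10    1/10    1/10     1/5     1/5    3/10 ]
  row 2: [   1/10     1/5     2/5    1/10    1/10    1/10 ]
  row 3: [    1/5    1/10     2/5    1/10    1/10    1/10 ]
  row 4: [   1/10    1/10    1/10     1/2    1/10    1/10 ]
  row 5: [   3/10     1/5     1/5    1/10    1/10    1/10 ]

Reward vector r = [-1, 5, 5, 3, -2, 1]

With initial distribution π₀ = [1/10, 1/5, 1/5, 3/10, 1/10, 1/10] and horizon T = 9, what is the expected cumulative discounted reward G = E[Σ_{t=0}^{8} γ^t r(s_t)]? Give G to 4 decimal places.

G = 13.9222

t=0: π = [0.1000, 0.2000, 0.2000, 0.3000, 0.1000, 0.1000], E[r] = 2.7000, γ^t·E[r] = 2.700000, running G = 2.700000
t=1: π = [0.1600, 0.1400, 0.2600, 0.1600, 0.1300, 0.1500], E[r] = 2.2100, γ^t·E[r] = 1.989000, running G = 4.689000
t=2: π = [0.1620, 0.1570, 0.2410, 0.1660, 0.1300, 0.1440], E[r] = 2.2100, γ^t·E[r] = 1.790100, running G = 6.479100
t=3: π = [0.1616, 0.1547, 0.2365, 0.1677, 0.1319, 0.1476], E[r] = 2.1813, γ^t·E[r] = 1.590168, running G = 8.069268
t=4: π = [0.1625, 0.1546, 0.2360, 0.1682, 0.1316, 0.1471], E[r] = 2.1790, γ^t·E[r] = 1.429662, running G = 9.498929
t=5: π = [0.1625, 0.1546, 0.2360, 0.1681, 0.1317, 0.1472], E[r] = 2.1783, γ^t·E[r] = 1.286267, running G = 10.785196
t=6: π = [0.1625, 0.1546, 0.2359, 0.1681, 0.1317, 0.1472], E[r] = 2.1782, γ^t·E[r] = 1.157588, running G = 11.942784
t=7: π = [0.1625, 0.1546, 0.2359, 0.1681, 0.1317, 0.1472], E[r] = 2.1782, γ^t·E[r] = 1.041812, running G = 12.984595
t=8: π = [0.1625, 0.1546, 0.2359, 0.1681, 0.1317, 0.1472], E[r] = 2.1782, γ^t·E[r] = 0.937629, running G = 13.922225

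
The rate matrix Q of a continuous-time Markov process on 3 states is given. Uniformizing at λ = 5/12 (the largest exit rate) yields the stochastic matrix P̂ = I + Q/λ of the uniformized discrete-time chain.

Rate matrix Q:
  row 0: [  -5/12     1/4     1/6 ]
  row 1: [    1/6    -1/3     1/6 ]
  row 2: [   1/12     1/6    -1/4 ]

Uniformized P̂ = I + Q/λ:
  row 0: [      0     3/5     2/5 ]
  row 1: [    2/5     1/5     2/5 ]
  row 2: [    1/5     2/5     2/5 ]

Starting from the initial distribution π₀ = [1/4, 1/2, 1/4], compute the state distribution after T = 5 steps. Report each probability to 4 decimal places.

π = [0.2291, 0.3709, 0.4000]

t=0: π = [0.2500, 0.5000, 0.2500]
t=1: π = [0.2500, 0.3500, 0.4000]
t=2: π = [0.2200, 0.3800, 0.4000]
t=3: π = [0.2320, 0.3680, 0.4000]
t=4: π = [0.2272, 0.3728, 0.4000]
t=5: π = [0.2291, 0.3709, 0.4000]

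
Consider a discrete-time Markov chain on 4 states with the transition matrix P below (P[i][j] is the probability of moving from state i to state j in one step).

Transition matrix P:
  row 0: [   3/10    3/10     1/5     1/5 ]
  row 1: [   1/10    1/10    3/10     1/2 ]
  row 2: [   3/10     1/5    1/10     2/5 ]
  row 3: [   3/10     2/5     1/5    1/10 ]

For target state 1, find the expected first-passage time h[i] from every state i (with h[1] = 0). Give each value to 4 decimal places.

First-step conditioning: h[1] = 0; for i ≠ 1, h[i] = 1 + Σ_k P[i][k]·h[k].
  h[0] = 1 + 3/10·h[0] + 1/5·h[2] + 1/5·h[3]
  h[2] = 1 + 3/10·h[0] + 1/10·h[2] + 2/5·h[3]
  h[3] = 1 + 3/10·h[0] + 1/5·h[2] + 1/10·h[3]
Solving the 3×3 linear system over states ≠ 1 gives exactly h = [1210/367, 0, 1300/367, 1100/367] (h[1] = 0 is the target).

h = [3.2970, 0.0000, 3.5422, 2.9973]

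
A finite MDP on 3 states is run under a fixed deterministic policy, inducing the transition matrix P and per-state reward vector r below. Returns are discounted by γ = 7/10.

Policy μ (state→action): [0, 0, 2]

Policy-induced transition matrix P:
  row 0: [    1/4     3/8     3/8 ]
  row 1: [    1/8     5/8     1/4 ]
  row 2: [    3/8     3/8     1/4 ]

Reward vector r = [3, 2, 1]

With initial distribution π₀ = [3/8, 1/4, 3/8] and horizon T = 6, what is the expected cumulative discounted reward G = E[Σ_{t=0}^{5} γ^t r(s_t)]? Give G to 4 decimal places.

G = 5.7944

t=0: π = [0.3750, 0.2500, 0.3750], E[r] = 2.0000, γ^t·E[r] = 2.000000, running G = 2.000000
t=1: π = [0.2656, 0.4375, 0.2969], E[r] = 1.9688, γ^t·E[r] = 1.378125, running G = 3.378125
t=2: π = [0.2324, 0.4844, 0.2832], E[r] = 1.9492, γ^t·E[r] = 0.955117, running G = 4.333242
t=3: π = [0.2249, 0.4961, 0.2791], E[r] = 1.9458, γ^t·E[r] = 0.667410, running G = 5.000652
t=4: π = [0.2229, 0.4990, 0.2781], E[r] = 1.9448, γ^t·E[r] = 0.466938, running G = 5.467589
t=5: π = [0.2224, 0.4998, 0.2779], E[r] = 1.9445, γ^t·E[r] = 0.326817, running G = 5.794406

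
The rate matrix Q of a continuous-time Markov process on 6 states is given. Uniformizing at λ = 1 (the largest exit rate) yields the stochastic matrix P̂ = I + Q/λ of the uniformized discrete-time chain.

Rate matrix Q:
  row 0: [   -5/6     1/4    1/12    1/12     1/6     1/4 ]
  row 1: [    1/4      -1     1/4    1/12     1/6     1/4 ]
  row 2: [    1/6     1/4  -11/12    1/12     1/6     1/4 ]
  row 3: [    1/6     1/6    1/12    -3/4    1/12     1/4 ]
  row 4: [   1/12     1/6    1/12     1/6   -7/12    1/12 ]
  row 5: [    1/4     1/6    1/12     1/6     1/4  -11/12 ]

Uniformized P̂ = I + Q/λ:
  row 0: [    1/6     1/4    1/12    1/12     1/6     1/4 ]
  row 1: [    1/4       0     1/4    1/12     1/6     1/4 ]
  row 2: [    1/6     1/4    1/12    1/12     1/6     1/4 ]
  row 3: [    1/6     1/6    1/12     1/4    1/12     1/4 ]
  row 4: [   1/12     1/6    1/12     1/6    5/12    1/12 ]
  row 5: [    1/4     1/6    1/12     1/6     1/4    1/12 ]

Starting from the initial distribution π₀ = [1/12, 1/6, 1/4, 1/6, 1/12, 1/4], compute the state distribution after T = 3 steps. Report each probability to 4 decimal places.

t=0: π = [0.0833, 0.1667, 0.2500, 0.1667, 0.0833, 0.2500]
t=1: π = [0.1944, 0.1667, 0.1111, 0.1389, 0.1944, 0.1944]
t=2: π = [0.1806, 0.1644, 0.1111, 0.1389, 0.2199, 0.1852]
t=3: π = [0.1775, 0.1636, 0.1107, 0.1402, 0.2255, 0.1825]

π = [0.1775, 0.1636, 0.1107, 0.1402, 0.2255, 0.1825]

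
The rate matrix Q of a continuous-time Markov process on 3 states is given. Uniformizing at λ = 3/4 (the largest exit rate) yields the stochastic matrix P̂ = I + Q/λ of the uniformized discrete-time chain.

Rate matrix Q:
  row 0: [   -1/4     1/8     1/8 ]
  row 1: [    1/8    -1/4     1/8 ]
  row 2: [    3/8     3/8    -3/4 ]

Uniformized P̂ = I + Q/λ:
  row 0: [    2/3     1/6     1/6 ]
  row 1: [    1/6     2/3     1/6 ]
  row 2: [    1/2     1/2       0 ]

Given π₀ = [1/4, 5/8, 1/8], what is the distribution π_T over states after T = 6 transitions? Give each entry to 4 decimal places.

π = [0.4256, 0.4315, 0.1429]

t=0: π = [0.2500, 0.6250, 0.1250]
t=1: π = [0.3333, 0.5208, 0.1458]
t=2: π = [0.3819, 0.4757, 0.1424]
t=3: π = [0.4051, 0.4520, 0.1429]
t=4: π = [0.4169, 0.4403, 0.1428]
t=5: π = [0.4227, 0.4344, 0.1429]
t=6: π = [0.4256, 0.4315, 0.1429]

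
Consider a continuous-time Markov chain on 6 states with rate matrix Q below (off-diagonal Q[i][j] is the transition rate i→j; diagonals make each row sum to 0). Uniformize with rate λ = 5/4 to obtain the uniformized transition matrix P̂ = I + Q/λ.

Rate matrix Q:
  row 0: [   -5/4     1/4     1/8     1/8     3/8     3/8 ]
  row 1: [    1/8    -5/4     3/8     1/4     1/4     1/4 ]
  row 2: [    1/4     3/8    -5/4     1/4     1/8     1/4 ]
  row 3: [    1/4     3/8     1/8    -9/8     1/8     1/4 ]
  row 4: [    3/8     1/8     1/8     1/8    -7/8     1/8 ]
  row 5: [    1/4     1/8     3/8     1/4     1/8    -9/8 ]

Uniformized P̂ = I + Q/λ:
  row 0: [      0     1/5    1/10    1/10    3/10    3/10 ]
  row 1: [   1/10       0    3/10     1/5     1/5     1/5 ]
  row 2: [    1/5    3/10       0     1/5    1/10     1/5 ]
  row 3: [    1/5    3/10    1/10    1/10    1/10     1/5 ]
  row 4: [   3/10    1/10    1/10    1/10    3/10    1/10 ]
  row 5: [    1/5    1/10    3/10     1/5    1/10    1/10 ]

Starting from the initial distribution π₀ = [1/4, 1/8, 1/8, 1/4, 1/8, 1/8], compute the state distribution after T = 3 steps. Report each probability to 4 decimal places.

π = [0.1695, 0.1651, 0.1491, 0.1491, 0.1864, 0.1808]

t=0: π = [0.2500, 0.1250, 0.1250, 0.2500, 0.1250, 0.1250]
t=1: π = [0.1500, 0.1875, 0.1375, 0.1375, 0.1875, 0.2000]
t=2: π = [0.1700, 0.1513, 0.1638, 0.1525, 0.1863, 0.1763]
t=3: π = [0.1695, 0.1651, 0.1491, 0.1491, 0.1864, 0.1808]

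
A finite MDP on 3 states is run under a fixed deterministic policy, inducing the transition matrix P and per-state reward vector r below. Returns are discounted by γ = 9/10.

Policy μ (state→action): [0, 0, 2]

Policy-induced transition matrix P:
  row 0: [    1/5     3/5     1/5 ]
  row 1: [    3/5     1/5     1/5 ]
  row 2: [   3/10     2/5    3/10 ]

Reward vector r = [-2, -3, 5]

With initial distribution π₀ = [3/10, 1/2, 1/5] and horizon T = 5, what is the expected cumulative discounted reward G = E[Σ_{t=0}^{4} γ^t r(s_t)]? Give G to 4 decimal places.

t=0: π = [0.3000, 0.5000, 0.2000], E[r] = -1.1000, γ^t·E[r] = -1.100000, running G = -1.100000
t=1: π = [0.4200, 0.3600, 0.2200], E[r] = -0.8200, γ^t·E[r] = -0.738000, running G = -1.838000
t=2: π = [0.3660, 0.4120, 0.2220], E[r] = -0.8580, γ^t·E[r] = -0.694980, running G = -2.532980
t=3: π = [0.3870, 0.3908, 0.2222], E[r] = -0.8354, γ^t·E[r] = -0.609007, running G = -3.141987
t=4: π = [0.3785, 0.3992, 0.2222], E[r] = -0.8437, γ^t·E[r] = -0.553552, running G = -3.695538

G = -3.6955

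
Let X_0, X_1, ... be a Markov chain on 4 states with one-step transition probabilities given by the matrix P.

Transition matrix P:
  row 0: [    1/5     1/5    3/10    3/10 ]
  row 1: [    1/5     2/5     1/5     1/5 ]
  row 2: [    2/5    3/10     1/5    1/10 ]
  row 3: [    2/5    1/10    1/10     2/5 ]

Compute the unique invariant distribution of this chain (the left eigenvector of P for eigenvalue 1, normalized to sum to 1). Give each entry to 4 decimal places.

Balance equations π_j = Σ_i π_i·P[i][j]:
  π_0 = 1/5·π_0 + 1/5·π_1 + 2/5·π_2 + 2/5·π_3
  π_1 = 1/5·π_0 + 2/5·π_1 + 3/10·π_2 + 1/10·π_3
  π_2 = 3/10·π_0 + 1/5·π_1 + 1/5·π_2 + 1/10·π_3
  normalize: π_0 + π_1 + π_2 + π_3 = 1
Solving the linear system gives exactly π = [111/379, 92/379, 77/379, 99/379].

π = [0.2929, 0.2427, 0.2032, 0.2612]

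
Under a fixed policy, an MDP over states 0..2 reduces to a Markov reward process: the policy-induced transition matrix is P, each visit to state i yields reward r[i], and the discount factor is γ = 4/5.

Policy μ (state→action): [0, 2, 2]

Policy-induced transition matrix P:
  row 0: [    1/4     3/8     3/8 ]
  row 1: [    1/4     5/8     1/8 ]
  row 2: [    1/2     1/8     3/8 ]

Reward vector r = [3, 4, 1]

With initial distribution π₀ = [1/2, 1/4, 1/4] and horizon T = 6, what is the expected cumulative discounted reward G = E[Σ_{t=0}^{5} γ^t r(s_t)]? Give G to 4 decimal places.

G = 10.3259

t=0: π = [0.5000, 0.2500, 0.2500], E[r] = 2.7500, γ^t·E[r] = 2.750000, running G = 2.750000
t=1: π = [0.3125, 0.3750, 0.3125], E[r] = 2.7500, γ^t·E[r] = 2.200000, running G = 4.950000
t=2: π = [0.3281, 0.3906, 0.2813], E[r] = 2.8281, γ^t·E[r] = 1.810000, running G = 6.760000
t=3: π = [0.3203, 0.4023, 0.2773], E[r] = 2.8477, γ^t·E[r] = 1.458000, running G = 8.218000
t=4: π = [0.3193, 0.4063, 0.2744], E[r] = 2.8574, γ^t·E[r] = 1.170400, running G = 9.388400
t=5: π = [0.3186, 0.4080, 0.2734], E[r] = 2.8611, γ^t·E[r] = 0.937520, running G = 10.325920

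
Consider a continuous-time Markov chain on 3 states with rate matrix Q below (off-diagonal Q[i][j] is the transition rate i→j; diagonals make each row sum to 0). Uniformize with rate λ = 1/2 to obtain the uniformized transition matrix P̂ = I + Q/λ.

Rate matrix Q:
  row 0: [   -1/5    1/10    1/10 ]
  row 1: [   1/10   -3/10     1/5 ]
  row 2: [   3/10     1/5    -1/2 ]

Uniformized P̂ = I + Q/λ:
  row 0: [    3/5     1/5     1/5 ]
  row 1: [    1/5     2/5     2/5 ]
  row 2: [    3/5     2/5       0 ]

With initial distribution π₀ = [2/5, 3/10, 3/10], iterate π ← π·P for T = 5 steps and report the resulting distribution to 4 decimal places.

π = [0.4783, 0.3044, 0.2173]

t=0: π = [0.4000, 0.3000, 0.3000]
t=1: π = [0.4800, 0.3200, 0.2000]
t=2: π = [0.4720, 0.3040, 0.2240]
t=3: π = [0.4784, 0.3056, 0.2160]
t=4: π = [0.4778, 0.3043, 0.2179]
t=5: π = [0.4783, 0.3044, 0.2173]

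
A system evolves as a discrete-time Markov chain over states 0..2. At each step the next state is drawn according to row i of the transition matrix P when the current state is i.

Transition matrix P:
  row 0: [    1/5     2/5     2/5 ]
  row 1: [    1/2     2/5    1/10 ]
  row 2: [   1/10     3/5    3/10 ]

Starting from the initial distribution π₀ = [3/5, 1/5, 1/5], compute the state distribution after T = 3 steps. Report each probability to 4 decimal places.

t=0: π = [0.6000, 0.2000, 0.2000]
t=1: π = [0.2400, 0.4400, 0.3200]
t=2: π = [0.3000, 0.4640, 0.2360]
t=3: π = [0.3156, 0.4472, 0.2372]

π = [0.3156, 0.4472, 0.2372]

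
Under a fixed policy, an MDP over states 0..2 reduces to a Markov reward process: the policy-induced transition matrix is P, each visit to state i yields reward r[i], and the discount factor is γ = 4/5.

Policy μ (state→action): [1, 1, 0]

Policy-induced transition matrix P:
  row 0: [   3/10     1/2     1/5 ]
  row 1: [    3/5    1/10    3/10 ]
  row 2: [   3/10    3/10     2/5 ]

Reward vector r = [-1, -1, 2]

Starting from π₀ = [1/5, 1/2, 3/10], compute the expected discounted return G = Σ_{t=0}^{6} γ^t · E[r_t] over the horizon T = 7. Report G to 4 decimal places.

G = -0.4434

t=0: π = [0.2000, 0.5000, 0.3000], E[r] = -0.1000, γ^t·E[r] = -0.100000, running G = -0.100000
t=1: π = [0.4500, 0.2400, 0.3100], E[r] = -0.0700, γ^t·E[r] = -0.056000, running G = -0.156000
t=2: π = [0.3720, 0.3420, 0.2860], E[r] = -0.1420, γ^t·E[r] = -0.090880, running G = -0.246880
t=3: π = [0.4026, 0.3060, 0.2914], E[r] = -0.1258, γ^t·E[r] = -0.064410, running G = -0.311290
t=4: π = [0.3918, 0.3193, 0.2889], E[r] = -0.1334, γ^t·E[r] = -0.054624, running G = -0.365914
t=5: π = [0.3958, 0.3145, 0.2897], E[r] = -0.1309, γ^t·E[r] = -0.042885, running G = -0.408799
t=6: π = [0.3943, 0.3163, 0.2894], E[r] = -0.1318, γ^t·E[r] = -0.034557, running G = -0.443357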